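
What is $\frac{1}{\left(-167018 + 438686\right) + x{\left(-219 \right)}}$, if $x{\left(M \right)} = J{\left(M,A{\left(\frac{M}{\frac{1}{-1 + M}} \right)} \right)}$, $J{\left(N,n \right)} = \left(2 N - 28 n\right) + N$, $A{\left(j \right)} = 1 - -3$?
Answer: $\frac{1}{270899} \approx 3.6914 \cdot 10^{-6}$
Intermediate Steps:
$A{\left(j \right)} = 4$ ($A{\left(j \right)} = 1 + 3 = 4$)
$J{\left(N,n \right)} = - 28 n + 3 N$ ($J{\left(N,n \right)} = \left(- 28 n + 2 N\right) + N = - 28 n + 3 N$)
$x{\left(M \right)} = -112 + 3 M$ ($x{\left(M \right)} = \left(-28\right) 4 + 3 M = -112 + 3 M$)
$\frac{1}{\left(-167018 + 438686\right) + x{\left(-219 \right)}} = \frac{1}{\left(-167018 + 438686\right) + \left(-112 + 3 \left(-219\right)\right)} = \frac{1}{271668 - 769} = \frac{1}{270899}$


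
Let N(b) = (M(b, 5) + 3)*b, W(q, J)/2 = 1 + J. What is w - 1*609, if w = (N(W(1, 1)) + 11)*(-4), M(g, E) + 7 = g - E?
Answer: -573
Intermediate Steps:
W(q, J) = 2 + 2*J (W(q, J) = 2*(1 + J) = 2 + 2*J)
M(g, E) = -7 + g - E (M(g, E) = -7 + (g - E) = -7 + g - E)
N(b) = b*(-9 + b) (N(b) = ((-7 + b - 1*5) + 3)*b = ((-7 + b - 5) + 3)*b = ((-12 + b) + 3)*b = (-9 + b)*b = b*(-9 + b))
w = 36 (w = ((2 + 2*1)*(-9 + (2 + 2*1)) + 11)*(-4) = ((2 + 2)*(-9 + (2 + 2)) + 11)*(-4) = (4*(-9 + 4) + 11)*(-4) = (4*(-5) + 11)*(-4) = (-20 + 11)*(-4) = -9*(-4) = 36)
w - 1*609 = 36 - 1*609 = 36 - 609 = -573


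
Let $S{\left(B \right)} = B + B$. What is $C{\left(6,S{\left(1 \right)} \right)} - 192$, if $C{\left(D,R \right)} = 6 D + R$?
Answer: $-154$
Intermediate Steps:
$S{\left(B \right)} = 2 B$
$C{\left(D,R \right)} = R + 6 D$
$C{\left(6,S{\left(1 \right)} \right)} - 192 = \left(2 \cdot 1 + 6 \cdot 6\right) - 192 = \left(2 + 36\right) - 192 = 38 - 192 = -154$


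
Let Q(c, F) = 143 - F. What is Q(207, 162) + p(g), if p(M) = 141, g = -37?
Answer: 122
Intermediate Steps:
Q(207, 162) + p(g) = (143 - 1*162) + 141 = (143 - 162) + 141 = -19 + 141 = 122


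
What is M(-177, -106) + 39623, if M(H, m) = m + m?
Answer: 39411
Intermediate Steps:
M(H, m) = 2*m
M(-177, -106) + 39623 = 2*(-106) + 39623 = -212 + 39623 = 39411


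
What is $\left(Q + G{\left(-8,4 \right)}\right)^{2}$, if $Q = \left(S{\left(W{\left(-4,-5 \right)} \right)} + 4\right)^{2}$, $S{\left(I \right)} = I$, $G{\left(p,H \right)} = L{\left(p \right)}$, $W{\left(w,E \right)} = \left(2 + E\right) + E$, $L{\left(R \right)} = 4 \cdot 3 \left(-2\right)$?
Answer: $64$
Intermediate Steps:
$L{\left(R \right)} = -24$ ($L{\left(R \right)} = 12 \left(-2\right) = -24$)
$W{\left(w,E \right)} = 2 + 2 E$
$G{\left(p,H \right)} = -24$
$Q = 16$ ($Q = \left(\left(2 + 2 \left(-5\right)\right) + 4\right)^{2} = \left(\left(2 - 10\right) + 4\right)^{2} = \left(-8 + 4\right)^{2} = \left(-4\right)^{2} = 16$)
$\left(Q + G{\left(-8,4 \right)}\right)^{2} = \left(16 - 24\right)^{2} = \left(-8\right)^{2} = 64$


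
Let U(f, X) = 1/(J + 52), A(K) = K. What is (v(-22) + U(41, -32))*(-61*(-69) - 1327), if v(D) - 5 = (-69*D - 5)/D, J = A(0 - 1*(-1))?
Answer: -9738147/53 ≈ -1.8374e+5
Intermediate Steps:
J = 1 (J = 0 - 1*(-1) = 0 + 1 = 1)
v(D) = 5 + (-5 - 69*D)/D (v(D) = 5 + (-69*D - 5)/D = 5 + (-5 - 69*D)/D)
U(f, X) = 1/53 (U(f, X) = 1/(1 + 52) = 1/53)
(v(-22) + U(41, -32))*(-61*(-69) - 1327) = ((-64 - 5/(-22)) + 1/53)*(-61*(-69) - 1327) = ((-64 - 5*(-1/22)) + 1/53)*(4209 - 1327) = ((-64 + 5/22) + 1/53)*2882 = (-1403/22 + 1/53)*2882 = -74337/1166*2882 = -9738147/53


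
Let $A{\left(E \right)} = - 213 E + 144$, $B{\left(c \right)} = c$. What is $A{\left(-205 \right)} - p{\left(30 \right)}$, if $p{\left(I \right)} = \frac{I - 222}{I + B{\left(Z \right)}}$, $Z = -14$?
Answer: $43821$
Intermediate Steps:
$A{\left(E \right)} = 144 - 213 E$
$p{\left(I \right)} = \frac{-222 + I}{-14 + I}$ ($p{\left(I \right)} = \frac{I - 222}{I - 14} = \frac{-222 + I}{-14 + I}$)
$A{\left(-205 \right)} - p{\left(30 \right)} = \left(144 - -43665\right) - \frac{-222 + 30}{-14 + 30} = \left(144 + 43665\right) - \frac{1}{16} \left(-192\right) = 43809 - \frac{1}{16} \left(-192\right) = 43809 - -12 = 43809 + 12 = 43821$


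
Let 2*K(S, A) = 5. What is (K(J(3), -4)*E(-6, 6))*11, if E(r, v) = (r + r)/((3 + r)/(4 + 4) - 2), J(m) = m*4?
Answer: 2640/19 ≈ 138.95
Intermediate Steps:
J(m) = 4*m
K(S, A) = 5/2 (K(S, A) = (1/2)*5 = 5/2)
E(r, v) = 2*r/(-13/8 + r/8) (E(r, v) = (2*r)/((3 + r)/8 - 2) = (2*r)/((3 + r)*(1/8) - 2) = (2*r)/((3/8 + r/8) - 2) = (2*r)/(-13/8 + r/8) = 2*r/(-13/8 + r/8))
(K(J(3), -4)*E(-6, 6))*11 = (5*(16*(-6)/(-13 - 6))/2)*11 = (5*(16*(-6)/(-19))/2)*11 = (5*(16*(-6)*(-1/19))/2)*11 = ((5/2)*(96/19))*11 = (240/19)*11 = 2640/19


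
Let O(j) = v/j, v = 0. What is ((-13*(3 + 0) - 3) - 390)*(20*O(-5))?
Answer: 0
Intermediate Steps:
O(j) = 0 (O(j) = 0/j = 0)
((-13*(3 + 0) - 3) - 390)*(20*O(-5)) = ((-13*(3 + 0) - 3) - 390)*(20*0) = ((-13*3 - 3) - 390)*0 = ((-39 - 3) - 390)*0 = (-42 - 390)*0 = -432*0 = 0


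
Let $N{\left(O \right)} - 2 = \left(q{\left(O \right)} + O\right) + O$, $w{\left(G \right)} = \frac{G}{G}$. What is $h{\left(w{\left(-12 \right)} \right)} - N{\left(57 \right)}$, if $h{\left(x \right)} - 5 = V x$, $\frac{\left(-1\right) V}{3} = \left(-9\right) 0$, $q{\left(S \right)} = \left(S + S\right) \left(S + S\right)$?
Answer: $-13107$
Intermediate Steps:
$w{\left(G \right)} = 1$
$q{\left(S \right)} = 4 S^{2}$ ($q{\left(S \right)} = 2 S 2 S = 4 S^{2}$)
$V = 0$ ($V = - 3 \left(\left(-9\right) 0\right) = \left(-3\right) 0 = 0$)
$h{\left(x \right)} = 5$ ($h{\left(x \right)} = 5 + 0 x = 5 + 0 = 5$)
$N{\left(O \right)} = 2 + 2 O + 4 O^{2}$ ($N{\left(O \right)} = 2 + \left(\left(4 O^{2} + O\right) + O\right) = 2 + \left(\left(O + 4 O^{2}\right) + O\right) = 2 + \left(2 O + 4 O^{2}\right) = 2 + 2 O + 4 O^{2}$)
$h{\left(w{\left(-12 \right)} \right)} - N{\left(57 \right)} = 5 - \left(2 + 2 \cdot 57 + 4 \cdot 57^{2}\right) = 5 - \left(2 + 114 + 4 \cdot 3249\right) = 5 - \left(2 + 114 + 12996\right) = 5 - 13112 = -13107$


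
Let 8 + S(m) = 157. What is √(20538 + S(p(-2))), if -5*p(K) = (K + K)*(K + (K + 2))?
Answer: √20687 ≈ 143.83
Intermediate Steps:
p(K) = -2*K*(2 + 2*K)/5 (p(K) = -(K + K)*(K + (K + 2))/5 = -2*K*(K + (2 + K))/5 = -2*K*(2 + 2*K)/5)
S(m) = 149 (S(m) = -8 + 157 = 149)
√(20538 + S(p(-2))) = √(20538 + 149) = √20687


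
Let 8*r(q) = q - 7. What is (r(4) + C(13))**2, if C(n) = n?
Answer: 10201/64 ≈ 159.39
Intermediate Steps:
r(q) = -7/8 + q/8 (r(q) = (q - 7)/8 = (-7 + q)/8 = -7/8 + q/8)
(r(4) + C(13))**2 = ((-7/8 + (1/8)*4) + 13)**2 = ((-7/8 + 1/2) + 13)**2 = (-3/8 + 13)**2 = (101/8)**2 = 10201/64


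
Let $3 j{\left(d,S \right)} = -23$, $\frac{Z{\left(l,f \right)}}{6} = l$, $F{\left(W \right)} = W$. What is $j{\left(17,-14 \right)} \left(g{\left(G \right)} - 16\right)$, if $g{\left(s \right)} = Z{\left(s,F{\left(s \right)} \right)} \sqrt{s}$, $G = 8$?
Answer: $\frac{368}{3} - 736 \sqrt{2} \approx -918.19$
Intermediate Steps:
$Z{\left(l,f \right)} = 6 l$
$j{\left(d,S \right)} = - \frac{23}{3}$ ($j{\left(d,S \right)} = \frac{1}{3} \left(-23\right) = - \frac{23}{3}$)
$g{\left(s \right)} = 6 s^{\frac{3}{2}}$ ($g{\left(s \right)} = 6 s \sqrt{s} = 6 s^{\frac{3}{2}}$)
$j{\left(17,-14 \right)} \left(g{\left(G \right)} - 16\right) = - \frac{23 \left(6 \cdot 8^{\frac{3}{2}} - 16\right)}{3} = - \frac{23 \left(6 \cdot 16 \sqrt{2} - 16\right)}{3} = - \frac{23 \left(96 \sqrt{2} - 16\right)}{3} = - \frac{23 \left(-16 + 96 \sqrt{2}\right)}{3} = \frac{368}{3} - 736 \sqrt{2}$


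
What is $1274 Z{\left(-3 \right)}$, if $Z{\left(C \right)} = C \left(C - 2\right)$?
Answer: $19110$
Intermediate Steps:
$Z{\left(C \right)} = C \left(-2 + C\right)$
$1274 Z{\left(-3 \right)} = 1274 \left(- 3 \left(-2 - 3\right)\right) = 1274 \left(\left(-3\right) \left(-5\right)\right) = 1274 \cdot 15 = 19110$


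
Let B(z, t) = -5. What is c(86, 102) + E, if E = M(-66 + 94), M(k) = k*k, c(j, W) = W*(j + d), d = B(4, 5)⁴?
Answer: 73306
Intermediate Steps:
d = 625 (d = (-5)⁴ = 625)
c(j, W) = W*(625 + j) (c(j, W) = W*(j + 625) = W*(625 + j))
M(k) = k²
E = 784 (E = (-66 + 94)² = 28² = 784)
c(86, 102) + E = 102*(625 + 86) + 784 = 102*711 + 784 = 72522 + 784 = 73306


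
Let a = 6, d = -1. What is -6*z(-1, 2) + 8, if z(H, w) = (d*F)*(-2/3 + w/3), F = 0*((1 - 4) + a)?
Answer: 8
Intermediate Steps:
F = 0 (F = 0*((1 - 4) + 6) = 0*(-3 + 6) = 0*3 = 0)
z(H, w) = 0 (z(H, w) = (-1*0)*(-2/3 + w/3) = 0*(-2*1/3 + w*(1/3)) = 0*(-2/3 + w/3) = 0)
-6*z(-1, 2) + 8 = -6*0 + 8 = 0 + 8 = 8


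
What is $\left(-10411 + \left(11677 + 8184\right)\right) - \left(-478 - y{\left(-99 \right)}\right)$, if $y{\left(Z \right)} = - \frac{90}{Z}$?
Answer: $\frac{109218}{11} \approx 9928.9$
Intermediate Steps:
$\left(-10411 + \left(11677 + 8184\right)\right) - \left(-478 - y{\left(-99 \right)}\right) = \left(-10411 + \left(11677 + 8184\right)\right) - \left(-478 - \frac{10}{11}\right) = \left(-10411 + 19861\right) + \left(\left(2933 - - \frac{10}{11}\right) - 2455\right) = 9450 + \left(\left(2933 + \frac{10}{11}\right) - 2455\right) = 9450 + \left(\frac{32273}{11} - 2455\right) = 9450 + \frac{5268}{11} = \frac{109218}{11}$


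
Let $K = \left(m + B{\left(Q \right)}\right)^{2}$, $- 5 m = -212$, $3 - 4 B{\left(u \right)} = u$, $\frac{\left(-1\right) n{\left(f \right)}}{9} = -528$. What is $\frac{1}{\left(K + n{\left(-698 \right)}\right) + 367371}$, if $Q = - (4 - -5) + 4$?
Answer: $\frac{25}{9352359} \approx 2.6731 \cdot 10^{-6}$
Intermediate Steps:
$Q = -5$ ($Q = - (4 + 5) + 4 = \left(-1\right) 9 + 4 = -9 + 4 = -5$)
$n{\left(f \right)} = 4752$ ($n{\left(f \right)} = \left(-9\right) \left(-528\right) = 4752$)
$B{\left(u \right)} = \frac{3}{4} - \frac{u}{4}$
$m = \frac{212}{5}$ ($m = \left(- \frac{1}{5}\right) \left(-212\right) = \frac{212}{5} \approx 42.4$)
$K = \frac{49284}{25}$ ($K = \left(\frac{212}{5} + \left(\frac{3}{4} - - \frac{5}{4}\right)\right)^{2} = \left(\frac{212}{5} + \left(\frac{3}{4} + \frac{5}{4}\right)\right)^{2} = \left(\frac{212}{5} + 2\right)^{2} = \left(\frac{222}{5}\right)^{2} = \frac{49284}{25} \approx 1971.4$)
$\frac{1}{\left(K + n{\left(-698 \right)}\right) + 367371} = \frac{1}{\left(\frac{49284}{25} + 4752\right) + 367371} = \frac{1}{\frac{168084}{25} + 367371} = \frac{1}{\frac{9352359}{25}} = \frac{25}{9352359}$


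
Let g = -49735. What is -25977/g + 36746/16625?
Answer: 485377/177625 ≈ 2.7326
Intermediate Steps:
-25977/g + 36746/16625 = -25977/(-49735) + 36746/16625 = -25977*(-1/49735) + 36746*(1/16625) = 3711/7105 + 1934/875 = 485377/177625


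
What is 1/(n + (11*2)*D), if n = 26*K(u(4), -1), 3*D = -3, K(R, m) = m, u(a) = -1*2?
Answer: -1/48 ≈ -0.020833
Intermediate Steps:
u(a) = -2
D = -1 (D = (⅓)*(-3) = -1)
n = -26 (n = 26*(-1) = -26)
1/(n + (11*2)*D) = 1/(-26 + (11*2)*(-1)) = 1/(-26 + 22*(-1)) = 1/(-26 - 22) = 1/(-48) = -1/48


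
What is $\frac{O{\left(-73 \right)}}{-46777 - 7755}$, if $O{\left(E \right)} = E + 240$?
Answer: $- \frac{167}{54532} \approx -0.0030624$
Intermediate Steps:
$O{\left(E \right)} = 240 + E$
$\frac{O{\left(-73 \right)}}{-46777 - 7755} = \frac{240 - 73}{-46777 - 7755} = \frac{167}{-46777 - 7755} = \frac{167}{-54532} = 167 \left(- \frac{1}{54532}\right) = - \frac{167}{54532}$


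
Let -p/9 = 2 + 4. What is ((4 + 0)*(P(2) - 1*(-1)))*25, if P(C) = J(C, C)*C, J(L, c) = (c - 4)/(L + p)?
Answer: 1400/13 ≈ 107.69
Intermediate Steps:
p = -54 (p = -9*(2 + 4) = -9*6 = -54)
J(L, c) = (-4 + c)/(-54 + L) (J(L, c) = (c - 4)/(L - 54) = (-4 + c)/(-54 + L))
P(C) = C*(-4 + C)/(-54 + C) (P(C) = ((-4 + C)/(-54 + C))*C = C*(-4 + C)/(-54 + C))
((4 + 0)*(P(2) - 1*(-1)))*25 = ((4 + 0)*(2*(-4 + 2)/(-54 + 2) - 1*(-1)))*25 = (4*(2*(-2)/(-52) + 1))*25 = (4*(2*(-1/52)*(-2) + 1))*25 = (4*(1/13 + 1))*25 = (4*(14/13))*25 = (56/13)*25 = 1400/13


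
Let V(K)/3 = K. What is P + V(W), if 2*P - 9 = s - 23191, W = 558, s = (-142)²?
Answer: 165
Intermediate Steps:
s = 20164
V(K) = 3*K
P = -1509 (P = 9/2 + (20164 - 23191)/2 = 9/2 + (½)*(-3027) = 9/2 - 3027/2 = -1509)
P + V(W) = -1509 + 3*558 = -1509 + 1674 = 165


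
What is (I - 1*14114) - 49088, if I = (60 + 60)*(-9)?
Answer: -64282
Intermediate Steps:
I = -1080 (I = 120*(-9) = -1080)
(I - 1*14114) - 49088 = (-1080 - 1*14114) - 49088 = (-1080 - 14114) - 49088 = -15194 - 49088 = -64282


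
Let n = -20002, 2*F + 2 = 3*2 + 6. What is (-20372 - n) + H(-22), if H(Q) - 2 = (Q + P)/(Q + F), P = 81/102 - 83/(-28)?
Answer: -2969173/8092 ≈ -366.93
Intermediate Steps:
P = 1789/476 (P = 81*(1/102) - 83*(-1/28) = 27/34 + 83/28 = 1789/476 ≈ 3.7584)
F = 5 (F = -1 + (3*2 + 6)/2 = -1 + (6 + 6)/2 = -1 + (½)*12 = -1 + 6 = 5)
H(Q) = 2 + (1789/476 + Q)/(5 + Q) (H(Q) = 2 + (Q + 1789/476)/(Q + 5) = 2 + (1789/476 + Q)/(5 + Q))
(-20372 - n) + H(-22) = (-20372 - 1*(-20002)) + 3*(2183 + 476*(-22))/(476*(5 - 22)) = (-20372 + 20002) + (3/476)*(2183 - 10472)/(-17) = -370 + (3/476)*(-1/17)*(-8289) = -370 + 24867/8092 = -2969173/8092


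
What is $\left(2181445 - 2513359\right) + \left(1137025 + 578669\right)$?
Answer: $1383780$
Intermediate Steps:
$\left(2181445 - 2513359\right) + \left(1137025 + 578669\right) = -331914 + 1715694 = 1383780$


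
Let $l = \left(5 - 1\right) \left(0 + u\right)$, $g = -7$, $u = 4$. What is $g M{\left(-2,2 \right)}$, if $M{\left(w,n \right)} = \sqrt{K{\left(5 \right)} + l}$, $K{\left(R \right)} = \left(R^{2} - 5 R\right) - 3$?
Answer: $- 7 \sqrt{13} \approx -25.239$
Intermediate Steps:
$K{\left(R \right)} = -3 + R^{2} - 5 R$
$l = 16$ ($l = \left(5 - 1\right) \left(0 + 4\right) = 4 \cdot 4 = 16$)
$M{\left(w,n \right)} = \sqrt{13}$ ($M{\left(w,n \right)} = \sqrt{\left(-3 + 5^{2} - 25\right) + 16} = \sqrt{\left(-3 + 25 - 25\right) + 16} = \sqrt{-3 + 16} = \sqrt{13}$)
$g M{\left(-2,2 \right)} = - 7 \sqrt{13}$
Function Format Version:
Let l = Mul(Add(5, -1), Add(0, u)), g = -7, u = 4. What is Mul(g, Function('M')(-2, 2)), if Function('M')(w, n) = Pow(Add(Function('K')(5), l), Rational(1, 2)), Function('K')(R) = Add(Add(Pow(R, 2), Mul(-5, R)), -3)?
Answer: Mul(-7, Pow(13, Rational(1, 2))) ≈ -25.239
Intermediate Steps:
Function('K')(R) = Add(-3, Pow(R, 2), Mul(-5, R))
l = 16 (l = Mul(Add(5, -1), Add(0, 4)) = Mul(4, 4) = 16)
Function('M')(w, n) = Pow(13, Rational(1, 2)) (Function('M')(w, n) = Pow(Add(Add(-3, Pow(5, 2), Mul(-5, 5)), 16), Rational(1, 2)) = Pow(Add(Add(-3, 25, -25), 16), Rational(1, 2)) = Pow(Add(-3, 16), Rational(1, 2)) = Pow(13, Rational(1, 2)))
Mul(g, Function('M')(-2, 2)) = Mul(-7, Pow(13, Rational(1, 2)))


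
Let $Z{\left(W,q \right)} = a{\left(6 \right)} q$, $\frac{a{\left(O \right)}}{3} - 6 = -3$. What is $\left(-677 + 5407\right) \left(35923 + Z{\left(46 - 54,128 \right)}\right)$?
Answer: $175364750$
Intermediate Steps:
$a{\left(O \right)} = 9$ ($a{\left(O \right)} = 18 + 3 \left(-3\right) = 18 - 9 = 9$)
$Z{\left(W,q \right)} = 9 q$
$\left(-677 + 5407\right) \left(35923 + Z{\left(46 - 54,128 \right)}\right) = \left(-677 + 5407\right) \left(35923 + 9 \cdot 128\right) = 4730 \left(35923 + 1152\right) = 4730 \cdot 37075 = 175364750$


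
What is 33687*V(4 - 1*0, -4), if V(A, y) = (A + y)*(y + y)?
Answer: 0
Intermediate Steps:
V(A, y) = 2*y*(A + y) (V(A, y) = (A + y)*(2*y) = 2*y*(A + y))
33687*V(4 - 1*0, -4) = 33687*(2*(-4)*((4 - 1*0) - 4)) = 33687*(2*(-4)*((4 + 0) - 4)) = 33687*(2*(-4)*(4 - 4)) = 33687*(2*(-4)*0) = 33687*0 = 0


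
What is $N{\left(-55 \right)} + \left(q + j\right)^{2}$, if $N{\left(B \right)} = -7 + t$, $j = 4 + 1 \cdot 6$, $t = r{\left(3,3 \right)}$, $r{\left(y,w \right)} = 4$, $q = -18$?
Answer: $61$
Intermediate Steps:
$t = 4$
$j = 10$ ($j = 4 + 6 = 10$)
$N{\left(B \right)} = -3$ ($N{\left(B \right)} = -7 + 4 = -3$)
$N{\left(-55 \right)} + \left(q + j\right)^{2} = -3 + \left(-18 + 10\right)^{2} = -3 + \left(-8\right)^{2} = -3 + 64 = 61$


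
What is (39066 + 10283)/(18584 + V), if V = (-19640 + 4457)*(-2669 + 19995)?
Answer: -49349/263042074 ≈ -0.00018761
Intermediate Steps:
V = -263060658 (V = -15183*17326 = -263060658)
(39066 + 10283)/(18584 + V) = (39066 + 10283)/(18584 - 263060658) = 49349/(-263042074) = 49349*(-1/263042074) = -49349/263042074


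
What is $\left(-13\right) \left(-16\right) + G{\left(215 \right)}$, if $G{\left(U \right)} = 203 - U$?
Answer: $196$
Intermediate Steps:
$\left(-13\right) \left(-16\right) + G{\left(215 \right)} = \left(-13\right) \left(-16\right) + \left(203 - 215\right) = 208 + \left(203 - 215\right) = 208 - 12 = 196$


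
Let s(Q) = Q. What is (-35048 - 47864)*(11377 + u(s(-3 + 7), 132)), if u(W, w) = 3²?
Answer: -944036032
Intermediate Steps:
u(W, w) = 9
(-35048 - 47864)*(11377 + u(s(-3 + 7), 132)) = (-35048 - 47864)*(11377 + 9) = -82912*11386 = -944036032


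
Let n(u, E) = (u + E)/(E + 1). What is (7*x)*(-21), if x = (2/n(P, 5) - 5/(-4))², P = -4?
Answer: -412923/16 ≈ -25808.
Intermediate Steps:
n(u, E) = (E + u)/(1 + E)
x = 2809/16 (x = (2/(((5 - 4)/(1 + 5))) - 5/(-4))² = (2/((1/6)) - 5*(-¼))² = (2/(((⅙)*1)) + 5/4)² = (2/(⅙) + 5/4)² = (2*6 + 5/4)² = (12 + 5/4)² = (53/4)² = 2809/16 ≈ 175.56)
(7*x)*(-21) = (7*(2809/16))*(-21) = (19663/16)*(-21) = -412923/16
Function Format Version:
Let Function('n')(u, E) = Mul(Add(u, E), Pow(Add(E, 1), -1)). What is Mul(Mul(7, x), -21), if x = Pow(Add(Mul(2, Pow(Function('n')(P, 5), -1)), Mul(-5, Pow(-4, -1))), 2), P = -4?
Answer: Rational(-412923, 16) ≈ -25808.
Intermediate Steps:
Function('n')(u, E) = Mul(Pow(Add(1, E), -1), Add(E, u)) (Function('n')(u, E) = Mul(Add(E, u), Pow(Add(1, E), -1)) = Mul(Pow(Add(1, E), -1), Add(E, u)))
x = Rational(2809, 16) (x = Pow(Add(Mul(2, Pow(Mul(Pow(Add(1, 5), -1), Add(5, -4)), -1)), Mul(-5, Pow(-4, -1))), 2) = Pow(Add(Mul(2, Pow(Mul(Pow(6, -1), 1), -1)), Mul(-5, Rational(-1, 4))), 2) = Pow(Add(Mul(2, Pow(Mul(Rational(1, 6), 1), -1)), Rational(5, 4)), 2) = Pow(Add(Mul(2, Pow(Rational(1, 6), -1)), Rational(5, 4)), 2) = Pow(Add(Mul(2, 6), Rational(5, 4)), 2) = Pow(Add(12, Rational(5, 4)), 2) = Pow(Rational(53, 4), 2) = Rational(2809, 16) ≈ 175.56)
Mul(Mul(7, x), -21) = Mul(Mul(7, Rational(2809, 16)), -21) = Mul(Rational(19663, 16), -21) = Rational(-412923, 16)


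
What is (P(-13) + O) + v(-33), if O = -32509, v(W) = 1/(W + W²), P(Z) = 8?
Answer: -34321055/1056 ≈ -32501.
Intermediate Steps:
(P(-13) + O) + v(-33) = (8 - 32509) + 1/((-33)*(1 - 33)) = -32501 - 1/33/(-32) = -32501 - 1/33*(-1/32) = -32501 + 1/1056 = -34321055/1056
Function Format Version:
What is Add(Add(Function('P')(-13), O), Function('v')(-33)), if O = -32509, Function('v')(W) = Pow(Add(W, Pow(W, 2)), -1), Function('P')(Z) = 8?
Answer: Rational(-34321055, 1056) ≈ -32501.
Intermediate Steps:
Add(Add(Function('P')(-13), O), Function('v')(-33)) = Add(Add(8, -32509), Mul(Pow(-33, -1), Pow(Add(1, -33), -1))) = Add(-32501, Mul(Rational(-1, 33), Pow(-32, -1))) = Add(-32501, Mul(Rational(-1, 33), Rational(-1, 32))) = Add(-32501, Rational(1, 1056)) = Rational(-34321055, 1056)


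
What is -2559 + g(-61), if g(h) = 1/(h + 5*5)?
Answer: -92125/36 ≈ -2559.0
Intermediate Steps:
g(h) = 1/(25 + h) (g(h) = 1/(h + 25) = 1/(25 + h))
-2559 + g(-61) = -2559 + 1/(25 - 61) = -2559 + 1/(-36) = -2559 - 1/36 = -92125/36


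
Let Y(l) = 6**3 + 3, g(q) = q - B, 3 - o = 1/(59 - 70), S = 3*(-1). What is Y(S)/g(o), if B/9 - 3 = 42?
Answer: -2409/4421 ≈ -0.54490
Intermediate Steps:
B = 405 (B = 27 + 9*42 = 27 + 378 = 405)
S = -3
o = 34/11 (o = 3 - 1/(59 - 70) = 3 - 1/(-11) = 3 - 1*(-1/11) = 3 + 1/11 = 34/11 ≈ 3.0909)
g(q) = -405 + q (g(q) = q - 1*405 = q - 405 = -405 + q)
Y(l) = 219 (Y(l) = 216 + 3 = 219)
Y(S)/g(o) = 219/(-405 + 34/11) = 219/(-4421/11) = 219*(-11/4421) = -2409/4421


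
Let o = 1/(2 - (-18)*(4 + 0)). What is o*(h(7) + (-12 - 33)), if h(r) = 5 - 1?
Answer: -41/74 ≈ -0.55405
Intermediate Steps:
h(r) = 4
o = 1/74 (o = 1/(2 - (-18)*4) = 1/(2 - 6*(-12)) = 1/(2 + 72) = 1/74 ≈ 0.013514)
o*(h(7) + (-12 - 33)) = (4 + (-12 - 33))/74 = (4 - 45)/74 = (1/74)*(-41) = -41/74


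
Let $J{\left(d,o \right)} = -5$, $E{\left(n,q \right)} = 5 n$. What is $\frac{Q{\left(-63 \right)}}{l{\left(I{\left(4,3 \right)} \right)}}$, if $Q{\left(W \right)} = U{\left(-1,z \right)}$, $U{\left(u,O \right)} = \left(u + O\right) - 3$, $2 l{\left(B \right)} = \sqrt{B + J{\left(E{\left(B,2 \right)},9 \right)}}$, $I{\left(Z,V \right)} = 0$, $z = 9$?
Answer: $- 2 i \sqrt{5} \approx - 4.4721 i$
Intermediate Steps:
$l{\left(B \right)} = \frac{\sqrt{-5 + B}}{2}$ ($l{\left(B \right)} = \frac{\sqrt{B - 5}}{2} = \frac{\sqrt{-5 + B}}{2}$)
$U{\left(u,O \right)} = -3 + O + u$ ($U{\left(u,O \right)} = \left(O + u\right) - 3 = -3 + O + u$)
$Q{\left(W \right)} = 5$ ($Q{\left(W \right)} = -3 + 9 - 1 = 5$)
$\frac{Q{\left(-63 \right)}}{l{\left(I{\left(4,3 \right)} \right)}} = \frac{5}{\frac{1}{2} \sqrt{-5 + 0}} = \frac{5}{\frac{1}{2} \sqrt{-5}} = \frac{5}{\frac{1}{2} i \sqrt{5}} = 5 \left(- \frac{2 i \sqrt{5}}{5}\right) = - 2 i \sqrt{5}$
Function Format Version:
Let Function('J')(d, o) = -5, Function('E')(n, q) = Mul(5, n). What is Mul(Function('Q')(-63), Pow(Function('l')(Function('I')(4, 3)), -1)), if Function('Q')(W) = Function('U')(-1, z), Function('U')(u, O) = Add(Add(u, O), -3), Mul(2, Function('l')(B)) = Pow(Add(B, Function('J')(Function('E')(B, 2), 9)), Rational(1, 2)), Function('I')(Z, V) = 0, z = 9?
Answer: Mul(-2, I, Pow(5, Rational(1, 2))) ≈ Mul(-4.4721, I)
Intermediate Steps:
Function('l')(B) = Mul(Rational(1, 2), Pow(Add(-5, B), Rational(1, 2))) (Function('l')(B) = Mul(Rational(1, 2), Pow(Add(B, -5), Rational(1, 2))) = Mul(Rational(1, 2), Pow(Add(-5, B), Rational(1, 2))))
Function('U')(u, O) = Add(-3, O, u) (Function('U')(u, O) = Add(Add(O, u), -3) = Add(-3, O, u))
Function('Q')(W) = 5 (Function('Q')(W) = Add(-3, 9, -1) = 5)
Mul(Function('Q')(-63), Pow(Function('l')(Function('I')(4, 3)), -1)) = Mul(5, Pow(Mul(Rational(1, 2), Pow(Add(-5, 0), Rational(1, 2))), -1)) = Mul(5, Pow(Mul(Rational(1, 2), Pow(-5, Rational(1, 2))), -1)) = Mul(5, Pow(Mul(Rational(1, 2), Mul(I, Pow(5, Rational(1, 2)))), -1)) = Mul(5, Pow(Mul(Rational(1, 2), I, Pow(5, Rational(1, 2))), -1)) = Mul(5, Mul(Rational(-2, 5), I, Pow(5, Rational(1, 2)))) = Mul(-2, I, Pow(5, Rational(1, 2)))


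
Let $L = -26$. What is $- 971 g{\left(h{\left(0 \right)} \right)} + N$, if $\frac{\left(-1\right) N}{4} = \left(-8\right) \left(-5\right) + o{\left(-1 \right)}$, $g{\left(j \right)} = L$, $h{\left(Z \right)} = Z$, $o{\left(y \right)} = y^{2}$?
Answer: $25082$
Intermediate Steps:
$g{\left(j \right)} = -26$
$N = -164$ ($N = - 4 \left(\left(-8\right) \left(-5\right) + \left(-1\right)^{2}\right) = - 4 \left(40 + 1\right) = \left(-4\right) 41 = -164$)
$- 971 g{\left(h{\left(0 \right)} \right)} + N = \left(-971\right) \left(-26\right) - 164 = 25246 - 164 = 25082$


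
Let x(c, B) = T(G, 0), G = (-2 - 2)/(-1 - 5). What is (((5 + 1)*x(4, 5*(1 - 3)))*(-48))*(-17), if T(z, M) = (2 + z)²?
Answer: 34816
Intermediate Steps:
G = ⅔ (G = -4/(-6) = -4*(-⅙) = ⅔ ≈ 0.66667)
x(c, B) = 64/9 (x(c, B) = (2 + ⅔)² = (8/3)² = 64/9)
(((5 + 1)*x(4, 5*(1 - 3)))*(-48))*(-17) = (((5 + 1)*(64/9))*(-48))*(-17) = ((6*(64/9))*(-48))*(-17) = ((128/3)*(-48))*(-17) = -2048*(-17) = 34816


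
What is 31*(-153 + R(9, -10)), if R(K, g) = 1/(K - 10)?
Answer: -4774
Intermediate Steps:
R(K, g) = 1/(-10 + K)
31*(-153 + R(9, -10)) = 31*(-153 + 1/(-10 + 9)) = 31*(-153 + 1/(-1)) = 31*(-153 - 1) = 31*(-154) = -4774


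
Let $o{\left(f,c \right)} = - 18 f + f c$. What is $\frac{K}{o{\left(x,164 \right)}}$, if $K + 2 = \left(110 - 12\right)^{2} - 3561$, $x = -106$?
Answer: $- \frac{6041}{15476} \approx -0.39035$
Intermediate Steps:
$o{\left(f,c \right)} = - 18 f + c f$
$K = 6041$ ($K = -2 + \left(\left(110 - 12\right)^{2} - 3561\right) = -2 - \left(3561 - 98^{2}\right) = -2 + \left(9604 - 3561\right) = -2 + 6043 = 6041$)
$\frac{K}{o{\left(x,164 \right)}} = \frac{6041}{\left(-106\right) \left(-18 + 164\right)} = \frac{6041}{\left(-106\right) 146} = \frac{6041}{-15476} = 6041 \left(- \frac{1}{15476}\right) = - \frac{6041}{15476}$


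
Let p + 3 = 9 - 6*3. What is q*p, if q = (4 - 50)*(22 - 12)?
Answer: 5520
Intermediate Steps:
p = -12 (p = -3 + (9 - 6*3) = -3 + (9 - 18) = -3 - 9 = -12)
q = -460 (q = -46*10 = -460)
q*p = -460*(-12) = 5520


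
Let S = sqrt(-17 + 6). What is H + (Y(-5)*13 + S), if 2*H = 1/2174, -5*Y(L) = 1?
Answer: -56519/21740 + I*sqrt(11) ≈ -2.5998 + 3.3166*I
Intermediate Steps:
Y(L) = -1/5 (Y(L) = -1/5*1 = -1/5)
S = I*sqrt(11) (S = sqrt(-11) = I*sqrt(11) ≈ 3.3166*I)
H = 1/4348 (H = (1/2)/2174 = (1/2)*(1/2174) = 1/4348 ≈ 0.00022999)
H + (Y(-5)*13 + S) = 1/4348 + (-1/5*13 + I*sqrt(11)) = 1/4348 + (-13/5 + I*sqrt(11)) = -56519/21740 + I*sqrt(11)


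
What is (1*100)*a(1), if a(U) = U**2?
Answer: 100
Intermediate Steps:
(1*100)*a(1) = (1*100)*1**2 = 100*1 = 100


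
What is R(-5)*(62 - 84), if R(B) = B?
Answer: 110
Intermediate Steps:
R(-5)*(62 - 84) = -5*(62 - 84) = -5*(-22) = 110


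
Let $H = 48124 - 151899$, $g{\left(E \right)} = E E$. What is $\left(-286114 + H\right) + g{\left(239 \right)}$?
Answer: $-332768$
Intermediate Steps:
$g{\left(E \right)} = E^{2}$
$H = -103775$ ($H = 48124 - 151899 = -103775$)
$\left(-286114 + H\right) + g{\left(239 \right)} = \left(-286114 - 103775\right) + 239^{2} = -389889 + 57121 = -332768$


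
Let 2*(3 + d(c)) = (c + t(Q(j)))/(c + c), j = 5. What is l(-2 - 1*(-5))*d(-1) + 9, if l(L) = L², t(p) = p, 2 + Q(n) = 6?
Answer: -99/4 ≈ -24.750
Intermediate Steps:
Q(n) = 4 (Q(n) = -2 + 6 = 4)
d(c) = -3 + (4 + c)/(4*c) (d(c) = -3 + ((c + 4)/(c + c))/2 = -3 + ((4 + c)/((2*c)))/2 = -3 + ((4 + c)*(1/(2*c)))/2 = -3 + ((4 + c)/(2*c))/2 = -3 + (4 + c)/(4*c))
l(-2 - 1*(-5))*d(-1) + 9 = (-2 - 1*(-5))²*(-11/4 + 1/(-1)) + 9 = (-2 + 5)²*(-11/4 - 1) + 9 = 3²*(-15/4) + 9 = 9*(-15/4) + 9 = -135/4 + 9 = -99/4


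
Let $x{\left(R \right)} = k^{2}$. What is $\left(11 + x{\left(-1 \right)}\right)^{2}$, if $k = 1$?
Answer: $144$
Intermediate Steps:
$x{\left(R \right)} = 1$ ($x{\left(R \right)} = 1^{2} = 1$)
$\left(11 + x{\left(-1 \right)}\right)^{2} = \left(11 + 1\right)^{2} = 12^{2} = 144$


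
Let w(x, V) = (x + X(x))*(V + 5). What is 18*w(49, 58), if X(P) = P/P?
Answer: 56700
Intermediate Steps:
X(P) = 1
w(x, V) = (1 + x)*(5 + V) (w(x, V) = (x + 1)*(V + 5) = (1 + x)*(5 + V))
18*w(49, 58) = 18*(5 + 58 + 5*49 + 58*49) = 18*(5 + 58 + 245 + 2842) = 18*3150 = 56700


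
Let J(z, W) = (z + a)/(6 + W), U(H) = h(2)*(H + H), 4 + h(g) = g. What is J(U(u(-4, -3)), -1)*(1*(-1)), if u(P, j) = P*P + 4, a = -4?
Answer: 84/5 ≈ 16.800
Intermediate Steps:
h(g) = -4 + g
u(P, j) = 4 + P² (u(P, j) = P² + 4 = 4 + P²)
U(H) = -4*H (U(H) = (-4 + 2)*(H + H) = -4*H)
J(z, W) = (-4 + z)/(6 + W) (J(z, W) = (z - 4)/(6 + W) = (-4 + z)/(6 + W))
J(U(u(-4, -3)), -1)*(1*(-1)) = ((-4 - 4*(4 + (-4)²))/(6 - 1))*(1*(-1)) = ((-4 - 4*(4 + 16))/5)*(-1) = ((-4 - 4*20)/5)*(-1) = ((-4 - 80)/5)*(-1) = ((⅕)*(-84))*(-1) = -84/5*(-1) = 84/5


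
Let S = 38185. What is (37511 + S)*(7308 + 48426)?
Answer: 4218840864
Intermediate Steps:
(37511 + S)*(7308 + 48426) = (37511 + 38185)*(7308 + 48426) = 75696*55734 = 4218840864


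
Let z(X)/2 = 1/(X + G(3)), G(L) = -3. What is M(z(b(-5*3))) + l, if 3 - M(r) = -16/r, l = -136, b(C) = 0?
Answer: -157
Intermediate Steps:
z(X) = 2/(-3 + X) (z(X) = 2/(X - 3) = 2/(-3 + X))
M(r) = 3 + 16/r (M(r) = 3 - (-16)/r = 3 + 16/r)
M(z(b(-5*3))) + l = (3 + 16/((2/(-3 + 0)))) - 136 = (3 + 16/((2/(-3)))) - 136 = (3 + 16/((2*(-1/3)))) - 136 = (3 + 16/(-2/3)) - 136 = (3 + 16*(-3/2)) - 136 = (3 - 24) - 136 = -21 - 136 = -157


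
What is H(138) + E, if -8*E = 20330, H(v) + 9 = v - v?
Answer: -10201/4 ≈ -2550.3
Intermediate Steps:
H(v) = -9 (H(v) = -9 + (v - v) = -9 + 0 = -9)
E = -10165/4 (E = -1/8*20330 = -10165/4 ≈ -2541.3)
H(138) + E = -9 - 10165/4 = -10201/4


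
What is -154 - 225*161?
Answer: -36379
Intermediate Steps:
-154 - 225*161 = -154 - 36225 = -36379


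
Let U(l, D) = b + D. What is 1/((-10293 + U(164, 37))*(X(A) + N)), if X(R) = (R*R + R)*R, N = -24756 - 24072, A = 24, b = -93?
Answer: 1/356295372 ≈ 2.8067e-9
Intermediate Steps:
U(l, D) = -93 + D
N = -48828
X(R) = R*(R + R**2) (X(R) = (R**2 + R)*R = (R + R**2)*R = R*(R + R**2))
1/((-10293 + U(164, 37))*(X(A) + N)) = 1/((-10293 + (-93 + 37))*(24**2*(1 + 24) - 48828)) = 1/((-10293 - 56)*(576*25 - 48828)) = 1/(-10349*(14400 - 48828)) = 1/(-10349*(-34428)) = 1/356295372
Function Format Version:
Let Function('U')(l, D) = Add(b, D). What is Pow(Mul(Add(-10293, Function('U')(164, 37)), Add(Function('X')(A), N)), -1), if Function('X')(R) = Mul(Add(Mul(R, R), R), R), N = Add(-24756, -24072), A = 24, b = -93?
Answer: Rational(1, 356295372) ≈ 2.8067e-9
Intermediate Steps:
Function('U')(l, D) = Add(-93, D)
N = -48828
Function('X')(R) = Mul(R, Add(R, Pow(R, 2))) (Function('X')(R) = Mul(Add(Pow(R, 2), R), R) = Mul(Add(R, Pow(R, 2)), R) = Mul(R, Add(R, Pow(R, 2))))
Pow(Mul(Add(-10293, Function('U')(164, 37)), Add(Function('X')(A), N)), -1) = Pow(Mul(Add(-10293, Add(-93, 37)), Add(Mul(Pow(24, 2), Add(1, 24)), -48828)), -1) = Pow(Mul(Add(-10293, -56), Add(Mul(576, 25), -48828)), -1) = Pow(Mul(-10349, Add(14400, -48828)), -1) = Pow(Mul(-10349, -34428), -1) = Pow(356295372, -1) = Rational(1, 356295372)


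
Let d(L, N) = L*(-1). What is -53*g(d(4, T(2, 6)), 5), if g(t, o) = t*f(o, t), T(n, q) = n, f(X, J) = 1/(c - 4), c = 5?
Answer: 212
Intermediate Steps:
f(X, J) = 1 (f(X, J) = 1/(5 - 4) = 1/1 = 1)
d(L, N) = -L
g(t, o) = t (g(t, o) = t*1 = t)
-53*g(d(4, T(2, 6)), 5) = -(-53)*4 = -53*(-4) = 212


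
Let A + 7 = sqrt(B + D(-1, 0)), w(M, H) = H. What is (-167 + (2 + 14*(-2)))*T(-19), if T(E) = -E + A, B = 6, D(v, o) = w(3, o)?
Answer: -2316 - 193*sqrt(6) ≈ -2788.8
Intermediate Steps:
D(v, o) = o
A = -7 + sqrt(6) (A = -7 + sqrt(6 + 0) = -7 + sqrt(6) ≈ -4.5505)
T(E) = -7 + sqrt(6) - E (T(E) = -E + (-7 + sqrt(6)) = -7 + sqrt(6) - E)
(-167 + (2 + 14*(-2)))*T(-19) = (-167 + (2 + 14*(-2)))*(-7 + sqrt(6) - 1*(-19)) = (-167 + (2 - 28))*(-7 + sqrt(6) + 19) = (-167 - 26)*(12 + sqrt(6)) = -193*(12 + sqrt(6)) = -2316 - 193*sqrt(6)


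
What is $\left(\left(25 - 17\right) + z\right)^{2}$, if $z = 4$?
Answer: $144$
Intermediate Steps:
$\left(\left(25 - 17\right) + z\right)^{2} = \left(\left(25 - 17\right) + 4\right)^{2} = \left(8 + 4\right)^{2} = 12^{2} = 144$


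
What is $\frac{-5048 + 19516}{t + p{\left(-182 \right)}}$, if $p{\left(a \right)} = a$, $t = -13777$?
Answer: $- \frac{14468}{13959} \approx -1.0365$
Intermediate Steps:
$\frac{-5048 + 19516}{t + p{\left(-182 \right)}} = \frac{-5048 + 19516}{-13777 - 182} = \frac{14468}{-13959} = 14468 \left(- \frac{1}{13959}\right) = - \frac{14468}{13959}$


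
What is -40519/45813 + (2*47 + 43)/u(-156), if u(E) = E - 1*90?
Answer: -1804895/1252222 ≈ -1.4414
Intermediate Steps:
u(E) = -90 + E (u(E) = E - 90 = -90 + E)
-40519/45813 + (2*47 + 43)/u(-156) = -40519/45813 + (2*47 + 43)/(-90 - 156) = -40519*1/45813 + (94 + 43)/(-246) = -40519/45813 + 137*(-1/246) = -40519/45813 - 137/246 = -1804895/1252222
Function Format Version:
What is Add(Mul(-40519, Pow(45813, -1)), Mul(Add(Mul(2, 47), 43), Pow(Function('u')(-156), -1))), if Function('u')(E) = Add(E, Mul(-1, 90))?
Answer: Rational(-1804895, 1252222) ≈ -1.4414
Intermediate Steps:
Function('u')(E) = Add(-90, E) (Function('u')(E) = Add(E, -90) = Add(-90, E))
Add(Mul(-40519, Pow(45813, -1)), Mul(Add(Mul(2, 47), 43), Pow(Function('u')(-156), -1))) = Add(Mul(-40519, Pow(45813, -1)), Mul(Add(Mul(2, 47), 43), Pow(Add(-90, -156), -1))) = Add(Mul(-40519, Rational(1, 45813)), Mul(Add(94, 43), Pow(-246, -1))) = Add(Rational(-40519, 45813), Mul(137, Rational(-1, 246))) = Add(Rational(-40519, 45813), Rational(-137, 246)) = Rational(-1804895, 1252222)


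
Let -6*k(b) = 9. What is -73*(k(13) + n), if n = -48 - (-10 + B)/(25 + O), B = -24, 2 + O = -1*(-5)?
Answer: 24674/7 ≈ 3524.9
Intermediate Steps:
k(b) = -3/2 (k(b) = -⅙*9 = -3/2)
O = 3 (O = -2 - 1*(-5) = -2 + 5 = 3)
n = -655/14 (n = -48 - (-10 - 24)/(25 + 3) = -48 - (-34)/28 = -48 - 1*(-17/14) = -48 + 17/14 = -655/14 ≈ -46.786)
-73*(k(13) + n) = -73*(-3/2 - 655/14) = -73*(-338/7) = 24674/7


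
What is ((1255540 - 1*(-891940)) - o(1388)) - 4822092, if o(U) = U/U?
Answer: -2674613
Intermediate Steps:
o(U) = 1
((1255540 - 1*(-891940)) - o(1388)) - 4822092 = ((1255540 - 1*(-891940)) - 1*1) - 4822092 = ((1255540 + 891940) - 1) - 4822092 = (2147480 - 1) - 4822092 = 2147479 - 4822092 = -2674613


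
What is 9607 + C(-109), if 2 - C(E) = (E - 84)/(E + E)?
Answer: 2094569/218 ≈ 9608.1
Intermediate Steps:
C(E) = 2 - (-84 + E)/(2*E) (C(E) = 2 - (E - 84)/(E + E) = 2 - (-84 + E)/(2*E))
9607 + C(-109) = 9607 + (3/2 + 42/(-109)) = 9607 + (3/2 + 42*(-1/109)) = 9607 + (3/2 - 42/109) = 9607 + 243/218 = 2094569/218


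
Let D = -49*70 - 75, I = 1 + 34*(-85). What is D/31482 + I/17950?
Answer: -38466562/141275475 ≈ -0.27228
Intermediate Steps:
I = -2889 (I = 1 - 2890 = -2889)
D = -3505 (D = -3430 - 75 = -3505)
D/31482 + I/17950 = -3505/31482 - 2889/17950 = -38466562/141275475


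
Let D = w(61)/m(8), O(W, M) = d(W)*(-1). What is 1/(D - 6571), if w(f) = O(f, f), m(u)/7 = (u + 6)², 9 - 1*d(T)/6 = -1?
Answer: -343/2253868 ≈ -0.00015218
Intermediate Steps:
d(T) = 60 (d(T) = 54 - 6*(-1) = 54 + 6 = 60)
m(u) = 7*(6 + u)² (m(u) = 7*(u + 6)² = 7*(6 + u)²)
O(W, M) = -60 (O(W, M) = 60*(-1) = -60)
w(f) = -60
D = -15/343 (D = -60*1/(7*(6 + 8)²) = -60/(7*14²) = -60/(7*196) = -60/1372 = -60*1/1372 = -15/343 ≈ -0.043732)
1/(D - 6571) = 1/(-15/343 - 6571) = 1/(-2253868/343) = -343/2253868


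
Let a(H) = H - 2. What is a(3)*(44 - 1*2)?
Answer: 42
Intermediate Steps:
a(H) = -2 + H
a(3)*(44 - 1*2) = (-2 + 3)*(44 - 1*2) = 1*(44 - 2) = 1*42 = 42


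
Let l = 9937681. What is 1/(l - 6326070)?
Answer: 1/3611611 ≈ 2.7688e-7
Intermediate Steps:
1/(l - 6326070) = 1/(9937681 - 6326070) = 1/3611611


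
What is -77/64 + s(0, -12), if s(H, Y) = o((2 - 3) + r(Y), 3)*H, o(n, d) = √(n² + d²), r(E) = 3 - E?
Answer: -77/64 ≈ -1.2031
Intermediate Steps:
o(n, d) = √(d² + n²)
s(H, Y) = H*√(9 + (2 - Y)²) (s(H, Y) = √(3² + ((2 - 3) + (3 - Y))²)*H = √(9 + (-1 + (3 - Y))²)*H = √(9 + (2 - Y)²)*H = H*√(9 + (2 - Y)²))
-77/64 + s(0, -12) = -77/64 + 0*√(9 + (-2 - 12)²) = (1/64)*(-77) + 0*√(9 + (-14)²) = -77/64 + 0*√(9 + 196) = -77/64 + 0*√205 = -77/64 + 0 = -77/64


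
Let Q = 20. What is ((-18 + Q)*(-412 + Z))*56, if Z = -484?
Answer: -100352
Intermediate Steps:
((-18 + Q)*(-412 + Z))*56 = ((-18 + 20)*(-412 - 484))*56 = (2*(-896))*56 = -1792*56 = -100352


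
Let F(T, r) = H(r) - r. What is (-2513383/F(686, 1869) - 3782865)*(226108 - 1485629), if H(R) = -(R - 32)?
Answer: 17654434187136947/3706 ≈ 4.7637e+12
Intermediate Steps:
H(R) = 32 - R (H(R) = -(-32 + R) = 32 - R)
F(T, r) = 32 - 2*r (F(T, r) = (32 - r) - r = 32 - 2*r)
(-2513383/F(686, 1869) - 3782865)*(226108 - 1485629) = (-2513383/(32 - 2*1869) - 3782865)*(226108 - 1485629) = (-2513383/(32 - 3738) - 3782865)*(-1259521) = (-2513383/(-3706) - 3782865)*(-1259521) = (-2513383*(-1/3706) - 3782865)*(-1259521) = (2513383/3706 - 3782865)*(-1259521) = -14016784307/3706*(-1259521) = 17654434187136947/3706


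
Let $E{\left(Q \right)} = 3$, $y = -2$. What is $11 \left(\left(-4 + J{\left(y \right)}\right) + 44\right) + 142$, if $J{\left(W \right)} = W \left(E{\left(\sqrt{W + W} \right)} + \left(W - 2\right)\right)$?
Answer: $604$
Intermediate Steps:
$J{\left(W \right)} = W \left(1 + W\right)$ ($J{\left(W \right)} = W \left(3 + \left(W - 2\right)\right) = W \left(3 + \left(-2 + W\right)\right) = W \left(1 + W\right)$)
$11 \left(\left(-4 + J{\left(y \right)}\right) + 44\right) + 142 = 11 \left(\left(-4 - 2 \left(1 - 2\right)\right) + 44\right) + 142 = 11 \left(\left(-4 - -2\right) + 44\right) + 142 = 11 \left(\left(-4 + 2\right) + 44\right) + 142 = 11 \left(-2 + 44\right) + 142 = 11 \cdot 42 + 142 = 462 + 142 = 604$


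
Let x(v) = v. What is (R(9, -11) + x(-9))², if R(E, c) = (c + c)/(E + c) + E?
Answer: 121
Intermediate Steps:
R(E, c) = E + 2*c/(E + c) (R(E, c) = (2*c)/(E + c) + E = 2*c/(E + c) + E = E + 2*c/(E + c))
(R(9, -11) + x(-9))² = ((9² + 2*(-11) + 9*(-11))/(9 - 11) - 9)² = ((81 - 22 - 99)/(-2) - 9)² = (-½*(-40) - 9)² = (20 - 9)² = 11² = 121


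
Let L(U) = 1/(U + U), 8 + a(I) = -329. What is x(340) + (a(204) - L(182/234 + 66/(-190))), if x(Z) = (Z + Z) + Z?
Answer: 501833/736 ≈ 681.84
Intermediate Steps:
a(I) = -337 (a(I) = -8 - 329 = -337)
x(Z) = 3*Z (x(Z) = 2*Z + Z = 3*Z)
L(U) = 1/(2*U)
x(340) + (a(204) - L(182/234 + 66/(-190))) = 3*340 + (-337 - 1/(2*(182/234 + 66/(-190)))) = 1020 + (-337 - 1/(2*(182*(1/234) + 66*(-1/190)))) = 1020 + (-337 - 1/(2*(7/9 - 33/95))) = 1020 + (-337 - 1/(2*368/855)) = 1020 + (-337 - 855/(2*368)) = 1020 + (-337 - 1*855/736) = 1020 + (-337 - 855/736) = 1020 - 248887/736 = 501833/736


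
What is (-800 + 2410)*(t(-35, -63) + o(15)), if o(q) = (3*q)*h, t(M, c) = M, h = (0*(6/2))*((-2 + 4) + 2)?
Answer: -56350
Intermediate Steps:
h = 0 (h = (0*(6*(1/2)))*(2 + 2) = (0*3)*4 = 0*4 = 0)
o(q) = 0 (o(q) = (3*q)*0 = 0)
(-800 + 2410)*(t(-35, -63) + o(15)) = (-800 + 2410)*(-35 + 0) = 1610*(-35) = -56350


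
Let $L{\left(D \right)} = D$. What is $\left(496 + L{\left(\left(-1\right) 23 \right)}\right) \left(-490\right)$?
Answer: $-231770$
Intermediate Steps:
$\left(496 + L{\left(\left(-1\right) 23 \right)}\right) \left(-490\right) = \left(496 - 23\right) \left(-490\right) = 473 \left(-490\right) = -231770$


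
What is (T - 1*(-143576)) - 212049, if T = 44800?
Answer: -23673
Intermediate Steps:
(T - 1*(-143576)) - 212049 = (44800 - 1*(-143576)) - 212049 = (44800 + 143576) - 212049 = 188376 - 212049 = -23673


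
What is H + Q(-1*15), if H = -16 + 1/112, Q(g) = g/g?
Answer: -1679/112 ≈ -14.991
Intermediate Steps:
Q(g) = 1
H = -1791/112 (H = -16 + 1/112 = -1791/112 ≈ -15.991)
H + Q(-1*15) = -1791/112 + 1 = -1679/112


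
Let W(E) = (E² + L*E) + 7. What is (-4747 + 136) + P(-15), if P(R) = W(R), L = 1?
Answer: -4394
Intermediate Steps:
W(E) = 7 + E + E² (W(E) = (E² + 1*E) + 7 = (E² + E) + 7 = (E + E²) + 7 = 7 + E + E²)
P(R) = 7 + R + R²
(-4747 + 136) + P(-15) = (-4747 + 136) + (7 - 15 + (-15)²) = -4611 + (7 - 15 + 225) = -4611 + 217 = -4394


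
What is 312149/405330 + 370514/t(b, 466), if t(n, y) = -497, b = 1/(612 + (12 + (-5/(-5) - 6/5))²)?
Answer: -150025301567/201449010 ≈ -744.73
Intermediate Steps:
b = 25/18781 (b = 1/(612 + (12 + (-5*(-⅕) - 6*⅕))²) = 1/(612 + (12 + (1 - 6/5))²) = 1/(612 + (12 - ⅕)²) = 1/(612 + (59/5)²) = 1/(612 + 3481/25) = 1/(18781/25) = 25/18781 ≈ 0.0013311)
312149/405330 + 370514/t(b, 466) = 312149/405330 + 370514/(-497) = 312149*(1/405330) + 370514*(-1/497) = 312149/405330 - 370514/497 = -150025301567/201449010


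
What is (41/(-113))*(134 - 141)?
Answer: 287/113 ≈ 2.5398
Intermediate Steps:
(41/(-113))*(134 - 141) = (41*(-1/113))*(-7) = -41/113*(-7) = 287/113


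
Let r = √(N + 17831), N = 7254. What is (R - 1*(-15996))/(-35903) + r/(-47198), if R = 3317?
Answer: -2759/5129 - √25085/47198 ≈ -0.54128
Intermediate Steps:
r = √25085 (r = √(7254 + 17831) = √25085 ≈ 158.38)
(R - 1*(-15996))/(-35903) + r/(-47198) = (3317 - 1*(-15996))/(-35903) + √25085/(-47198) = (3317 + 15996)*(-1/35903) + √25085*(-1/47198) = 19313*(-1/35903) - √25085/47198 = -2759/5129 - √25085/47198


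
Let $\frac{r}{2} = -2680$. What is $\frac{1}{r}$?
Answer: $- \frac{1}{5360} \approx -0.00018657$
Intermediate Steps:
$r = -5360$ ($r = 2 \left(-2680\right) = -5360$)
$\frac{1}{r} = \frac{1}{-5360} = - \frac{1}{5360}$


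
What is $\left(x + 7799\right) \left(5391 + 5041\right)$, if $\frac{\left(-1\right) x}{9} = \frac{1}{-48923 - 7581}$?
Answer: $\frac{574639815320}{7063} \approx 8.1359 \cdot 10^{7}$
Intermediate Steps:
$x = \frac{9}{56504}$ ($x = - \frac{9}{-48923 - 7581} = - \frac{9}{-56504} = \left(-9\right) \left(- \frac{1}{56504}\right) = \frac{9}{56504} \approx 0.00015928$)
$\left(x + 7799\right) \left(5391 + 5041\right) = \left(\frac{9}{56504} + 7799\right) \left(5391 + 5041\right) = \frac{440674705}{56504} \cdot 10432 = \frac{574639815320}{7063}$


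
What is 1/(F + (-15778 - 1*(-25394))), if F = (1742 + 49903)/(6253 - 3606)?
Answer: 2647/25505197 ≈ 0.00010378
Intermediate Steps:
F = 51645/2647 ≈ 19.511
1/(F + (-15778 - 1*(-25394))) = 1/(51645/2647 + (-15778 - 1*(-25394))) = 1/(51645/2647 + (-15778 + 25394)) = 1/(51645/2647 + 9616) = 1/(25505197/2647) = 2647/25505197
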